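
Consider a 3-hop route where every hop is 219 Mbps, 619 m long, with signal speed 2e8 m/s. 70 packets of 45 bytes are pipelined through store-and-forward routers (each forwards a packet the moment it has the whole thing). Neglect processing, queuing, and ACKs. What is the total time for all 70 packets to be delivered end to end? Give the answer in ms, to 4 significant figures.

Per-hop transmission t_tx = L/R = 360/219000000 = 0.00164384 ms.
Per-hop propagation t_prop = 619/200000000 = 0.003095 ms.
Pipeline fill: first packet needs 3·t_tx to clear all hops; remaining 69 packets each add one t_tx.
Total = (3+70-1)·t_tx + 3·t_prop = 72·0.00164384 + 3·0.003095 = 0.1276 ms.

0.1276 ms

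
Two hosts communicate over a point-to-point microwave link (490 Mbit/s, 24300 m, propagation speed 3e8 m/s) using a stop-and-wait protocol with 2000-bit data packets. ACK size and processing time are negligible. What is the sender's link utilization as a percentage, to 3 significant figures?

2.46 %

t_tx = L/R = 2000/490000000 = 4.08163e-06 s.
t_prop = 24300/300000000 = 8.1e-05 s; RTT = 0.000162 s.
Cycle = t_tx + RTT = 0.000166082 s.
Utilization = t_tx / cycle = 4.08163e-06/0.000166082 = 2.46 %.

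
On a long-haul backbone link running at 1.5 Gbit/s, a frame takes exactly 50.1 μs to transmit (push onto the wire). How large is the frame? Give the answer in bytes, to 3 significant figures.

9390 bytes

L = R × t_tx = 1500000000 b/s × 5.01e-05 s = 75150 bits.
In bytes: 75150 / 8 = 9390 bytes.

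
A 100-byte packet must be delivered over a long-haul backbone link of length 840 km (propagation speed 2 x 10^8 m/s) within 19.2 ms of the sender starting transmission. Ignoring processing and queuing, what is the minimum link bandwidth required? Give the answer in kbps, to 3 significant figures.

53.3 kbps

L = 800 bits.
Propagation delay = 840000 / 200000000 = 4.2 ms.
Transmission budget = 19.2 − 4.2 = 15 ms.
R ≥ L / t_tx = 800 bits / 0.015 s = 53.3 kbps.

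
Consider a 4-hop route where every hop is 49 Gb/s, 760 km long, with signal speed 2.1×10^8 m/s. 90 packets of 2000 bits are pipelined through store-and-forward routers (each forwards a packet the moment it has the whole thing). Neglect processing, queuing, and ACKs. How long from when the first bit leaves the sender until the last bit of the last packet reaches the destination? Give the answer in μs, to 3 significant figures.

14500 μs

Per-hop transmission t_tx = L/R = 2000/49000000000 = 0.0408163 μs.
Per-hop propagation t_prop = 760000/210000000 = 3619.05 μs.
Pipeline fill: first packet needs 4·t_tx to clear all hops; remaining 89 packets each add one t_tx.
Total = (4+90-1)·t_tx + 4·t_prop = 93·0.0408163 + 4·3619.05 = 14500 μs.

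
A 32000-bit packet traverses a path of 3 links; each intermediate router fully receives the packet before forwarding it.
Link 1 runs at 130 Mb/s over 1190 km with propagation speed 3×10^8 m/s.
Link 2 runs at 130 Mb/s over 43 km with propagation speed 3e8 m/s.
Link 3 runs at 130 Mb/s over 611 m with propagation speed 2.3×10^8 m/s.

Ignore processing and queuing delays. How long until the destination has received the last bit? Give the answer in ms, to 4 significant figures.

Transmission delay per hop = L/R = 32000/130000000 = 0.246154 ms; 3 hops → 0.738462 ms.
Propagation delays (d/s per hop): 3.96667, 0.143333, 0.00265652 ms; sum = 4.11266 ms.
End-to-end = 4.851 ms.

4.851 ms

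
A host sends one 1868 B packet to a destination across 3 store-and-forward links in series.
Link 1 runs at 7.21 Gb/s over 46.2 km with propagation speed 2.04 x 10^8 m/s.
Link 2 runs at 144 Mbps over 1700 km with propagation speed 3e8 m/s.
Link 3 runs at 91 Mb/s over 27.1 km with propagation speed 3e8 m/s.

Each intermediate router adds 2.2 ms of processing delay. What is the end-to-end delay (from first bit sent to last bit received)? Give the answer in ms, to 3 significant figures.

10.7 ms

L = 1868 × 8 = 14944 bits.
Transmission delays (L/R per hop): 0.00207268, 0.103778, 0.16422 ms; sum = 0.27007 ms.
Propagation delays (d/s per hop): 0.226471, 5.66667, 0.0903333 ms; sum = 5.98347 ms.
Processing at 2 router(s): 2 × 2.2 ms = 4.4 ms.
End-to-end = 10.7 ms.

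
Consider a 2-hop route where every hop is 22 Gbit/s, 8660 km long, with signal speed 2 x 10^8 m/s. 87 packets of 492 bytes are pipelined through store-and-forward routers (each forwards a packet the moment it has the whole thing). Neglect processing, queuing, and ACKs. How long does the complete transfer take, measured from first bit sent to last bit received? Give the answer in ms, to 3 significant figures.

86.6 ms

Per-hop transmission t_tx = L/R = 3936/22000000000 = 0.000178909 ms.
Per-hop propagation t_prop = 8660000/200000000 = 43.3 ms.
Pipeline fill: first packet needs 2·t_tx to clear all hops; remaining 86 packets each add one t_tx.
Total = (2+87-1)·t_tx + 2·t_prop = 88·0.000178909 + 2·43.3 = 86.6 ms.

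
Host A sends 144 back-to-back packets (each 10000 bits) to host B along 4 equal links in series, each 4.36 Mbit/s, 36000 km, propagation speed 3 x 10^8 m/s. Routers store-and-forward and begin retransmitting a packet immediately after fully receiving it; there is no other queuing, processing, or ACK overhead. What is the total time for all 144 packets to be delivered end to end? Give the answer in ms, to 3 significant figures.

Per-hop transmission t_tx = L/R = 10000/4360000 = 2.29358 ms.
Per-hop propagation t_prop = 36000000/300000000 = 120 ms.
Pipeline fill: first packet needs 4·t_tx to clear all hops; remaining 143 packets each add one t_tx.
Total = (4+144-1)·t_tx + 4·t_prop = 147·2.29358 + 4·120 = 817 ms.

817 ms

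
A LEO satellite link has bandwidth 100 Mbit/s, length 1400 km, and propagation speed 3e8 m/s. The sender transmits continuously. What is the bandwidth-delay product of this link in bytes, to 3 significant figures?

Propagation delay = 1400000 / 300000000 = 0.00466667 s.
BDP = R × t_prop = 100000000 × 0.00466667 = 466667 bits.
In bytes: 466667/8 = 58300 bytes.

58300 bytes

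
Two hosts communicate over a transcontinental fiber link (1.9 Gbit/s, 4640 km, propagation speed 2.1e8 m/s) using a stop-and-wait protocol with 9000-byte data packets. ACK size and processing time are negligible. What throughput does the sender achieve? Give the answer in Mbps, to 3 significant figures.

1.63 Mbps

t_tx = L/R = 72000/1900000000 = 3.78947e-05 s.
t_prop = 4640000/210000000 = 0.0220952 s; RTT = 0.0441905 s.
Cycle = t_tx + RTT = 0.0442284 s.
Throughput = L / cycle = 72000 / 0.0442284 = 1.63 Mbps.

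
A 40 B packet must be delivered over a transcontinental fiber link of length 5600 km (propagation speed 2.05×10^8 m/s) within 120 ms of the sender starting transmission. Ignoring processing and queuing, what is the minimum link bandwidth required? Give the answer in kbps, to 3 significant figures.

3.45 kbps

L = 320 bits.
Propagation delay = 5600000 / 2.05e+08 = 27.3171 ms.
Transmission budget = 120 − 27.3171 = 92.6829 ms.
R ≥ L / t_tx = 320 bits / 0.0926829 s = 3.45 kbps.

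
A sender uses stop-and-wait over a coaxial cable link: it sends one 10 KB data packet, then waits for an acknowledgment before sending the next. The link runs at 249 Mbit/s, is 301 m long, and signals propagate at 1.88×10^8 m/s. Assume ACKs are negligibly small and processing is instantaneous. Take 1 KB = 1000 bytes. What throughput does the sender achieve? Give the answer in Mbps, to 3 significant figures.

t_tx = L/R = 80000/249000000 = 0.000321285 s.
t_prop = 301/188000000 = 1.60106e-06 s; RTT = 3.20213e-06 s.
Cycle = t_tx + RTT = 0.000324487 s.
Throughput = L / cycle = 80000 / 0.000324487 = 247 Mbps.

247 Mbps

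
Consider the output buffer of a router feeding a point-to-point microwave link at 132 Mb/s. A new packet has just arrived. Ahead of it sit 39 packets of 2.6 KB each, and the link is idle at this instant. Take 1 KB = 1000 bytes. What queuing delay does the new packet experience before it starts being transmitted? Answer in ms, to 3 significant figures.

6.15 ms

Each queued packet: L/R = 20800/132000000 = 0.157576 ms.
39 queued → 6.14545 ms.
Queuing delay = 6.15 ms.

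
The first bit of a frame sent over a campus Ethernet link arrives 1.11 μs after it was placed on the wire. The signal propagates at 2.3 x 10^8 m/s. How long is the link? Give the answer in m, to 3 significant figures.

d = s × t_prop = 2.3e+08 × 1.11e-06 = 255 m.

255 m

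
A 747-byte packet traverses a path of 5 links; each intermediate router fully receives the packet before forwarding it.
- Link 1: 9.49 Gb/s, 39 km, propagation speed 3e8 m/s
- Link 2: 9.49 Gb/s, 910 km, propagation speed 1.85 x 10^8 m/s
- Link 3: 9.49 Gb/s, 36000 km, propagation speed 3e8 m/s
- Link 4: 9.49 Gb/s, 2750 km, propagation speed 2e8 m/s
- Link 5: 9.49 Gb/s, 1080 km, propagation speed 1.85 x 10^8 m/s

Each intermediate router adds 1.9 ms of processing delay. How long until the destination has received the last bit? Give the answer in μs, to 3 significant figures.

152000 μs

L = 747 × 8 = 5976 bits.
Transmission delay per hop = L/R = 5976/9490000000 = 0.629715 μs; 5 hops → 3.14858 μs.
Propagation delays (d/s per hop): 130, 4918.92, 120000, 13750, 5837.84 μs; sum = 144637 μs.
Processing at 4 router(s): 4 × 1.9 ms = 7600 μs.
End-to-end = 152000 μs.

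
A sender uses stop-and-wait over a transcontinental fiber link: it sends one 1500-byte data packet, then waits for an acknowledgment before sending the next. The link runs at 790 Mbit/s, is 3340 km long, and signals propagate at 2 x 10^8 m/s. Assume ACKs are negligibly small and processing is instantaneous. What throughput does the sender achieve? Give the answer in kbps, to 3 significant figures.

t_tx = L/R = 12000/790000000 = 1.51899e-05 s.
t_prop = 3340000/200000000 = 0.0167 s; RTT = 0.0334 s.
Cycle = t_tx + RTT = 0.0334152 s.
Throughput = L / cycle = 12000 / 0.0334152 = 359 kbps.

359 kbps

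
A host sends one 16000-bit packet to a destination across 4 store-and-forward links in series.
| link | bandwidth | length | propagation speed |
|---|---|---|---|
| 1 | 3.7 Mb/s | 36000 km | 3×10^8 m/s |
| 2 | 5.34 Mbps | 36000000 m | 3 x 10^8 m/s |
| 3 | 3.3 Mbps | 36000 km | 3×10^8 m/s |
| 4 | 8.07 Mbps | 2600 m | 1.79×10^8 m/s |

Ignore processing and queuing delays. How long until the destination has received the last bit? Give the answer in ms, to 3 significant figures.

374 ms

Transmission delays (L/R per hop): 4.32432, 2.99625, 4.84848, 1.98265 ms; sum = 14.1517 ms.
Propagation delays (d/s per hop): 120, 120, 120, 0.0145251 ms; sum = 360.015 ms.
End-to-end = 374 ms.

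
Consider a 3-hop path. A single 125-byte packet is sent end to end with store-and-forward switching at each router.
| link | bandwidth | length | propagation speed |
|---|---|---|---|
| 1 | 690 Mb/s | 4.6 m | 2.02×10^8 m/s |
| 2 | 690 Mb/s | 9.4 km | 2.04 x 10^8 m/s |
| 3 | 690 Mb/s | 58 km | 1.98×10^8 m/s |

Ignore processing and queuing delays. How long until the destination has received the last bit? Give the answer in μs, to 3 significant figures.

343 μs

L = 125 × 8 = 1000 bits.
Transmission delay per hop = L/R = 1000/690000000 = 1.44928 μs; 3 hops → 4.34783 μs.
Propagation delays (d/s per hop): 0.0227723, 46.0784, 292.929 μs; sum = 339.03 μs.
End-to-end = 343 μs.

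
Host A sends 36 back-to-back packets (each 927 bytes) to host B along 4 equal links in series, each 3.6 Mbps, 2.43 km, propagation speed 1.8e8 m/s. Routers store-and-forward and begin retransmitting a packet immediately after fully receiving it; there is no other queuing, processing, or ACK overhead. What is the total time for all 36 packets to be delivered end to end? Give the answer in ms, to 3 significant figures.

80.4 ms

Per-hop transmission t_tx = L/R = 7416/3600000 = 2.06 ms.
Per-hop propagation t_prop = 2430/180000000 = 0.0135 ms.
Pipeline fill: first packet needs 4·t_tx to clear all hops; remaining 35 packets each add one t_tx.
Total = (4+36-1)·t_tx + 4·t_prop = 39·2.06 + 4·0.0135 = 80.4 ms.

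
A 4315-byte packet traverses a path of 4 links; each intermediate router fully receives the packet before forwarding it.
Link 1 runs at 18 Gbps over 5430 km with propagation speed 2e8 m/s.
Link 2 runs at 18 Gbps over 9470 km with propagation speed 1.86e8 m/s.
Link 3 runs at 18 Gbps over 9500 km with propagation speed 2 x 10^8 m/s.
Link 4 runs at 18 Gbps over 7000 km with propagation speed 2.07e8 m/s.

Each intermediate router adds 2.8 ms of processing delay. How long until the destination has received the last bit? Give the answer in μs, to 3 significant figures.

L = 4315 × 8 = 34520 bits.
Transmission delay per hop = L/R = 34520/18000000000 = 1.91778 μs; 4 hops → 7.67111 μs.
Propagation delays (d/s per hop): 27150, 50914, 47500, 33816.4 μs; sum = 159380 μs.
Processing at 3 router(s): 3 × 2.8 ms = 8400 μs.
End-to-end = 168000 μs.

168000 μs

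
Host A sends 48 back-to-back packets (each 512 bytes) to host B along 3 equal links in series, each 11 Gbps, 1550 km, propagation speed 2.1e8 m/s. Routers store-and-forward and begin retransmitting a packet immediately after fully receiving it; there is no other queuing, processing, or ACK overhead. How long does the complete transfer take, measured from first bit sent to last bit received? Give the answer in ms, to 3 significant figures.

22.2 ms

Per-hop transmission t_tx = L/R = 4096/11000000000 = 0.000372364 ms.
Per-hop propagation t_prop = 1550000/210000000 = 7.38095 ms.
Pipeline fill: first packet needs 3·t_tx to clear all hops; remaining 47 packets each add one t_tx.
Total = (3+48-1)·t_tx + 3·t_prop = 50·0.000372364 + 3·7.38095 = 22.2 ms.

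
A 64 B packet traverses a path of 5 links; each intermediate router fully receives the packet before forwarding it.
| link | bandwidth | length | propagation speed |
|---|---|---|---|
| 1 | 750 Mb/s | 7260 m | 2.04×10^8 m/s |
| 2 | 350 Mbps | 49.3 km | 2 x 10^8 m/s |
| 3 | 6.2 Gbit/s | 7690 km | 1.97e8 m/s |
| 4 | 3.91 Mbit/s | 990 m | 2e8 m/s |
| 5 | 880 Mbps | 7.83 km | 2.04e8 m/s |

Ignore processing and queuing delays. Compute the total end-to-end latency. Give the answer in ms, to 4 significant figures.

39.49 ms

L = 64 × 8 = 512 bits.
Transmission delays (L/R per hop): 0.000682667, 0.00146286, 8.25806e-05, 0.130946, 0.000581818 ms; sum = 0.133756 ms.
Propagation delays (d/s per hop): 0.0355882, 0.2465, 39.0355, 0.00495, 0.0383824 ms; sum = 39.361 ms.
End-to-end = 39.49 ms.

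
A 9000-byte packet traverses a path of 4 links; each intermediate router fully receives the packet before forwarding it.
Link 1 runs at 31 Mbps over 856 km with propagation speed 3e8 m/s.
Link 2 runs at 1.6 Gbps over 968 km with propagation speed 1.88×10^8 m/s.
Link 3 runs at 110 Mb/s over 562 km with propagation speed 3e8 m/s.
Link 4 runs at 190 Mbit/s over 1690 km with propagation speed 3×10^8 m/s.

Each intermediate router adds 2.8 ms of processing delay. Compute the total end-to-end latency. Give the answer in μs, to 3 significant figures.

L = 9000 × 8 = 72000 bits.
Transmission delays (L/R per hop): 2322.58, 45, 654.545, 378.947 μs; sum = 3401.07 μs.
Propagation delays (d/s per hop): 2853.33, 5148.94, 1873.33, 5633.33 μs; sum = 15508.9 μs.
Processing at 3 router(s): 3 × 2.8 ms = 8400 μs.
End-to-end = 27300 μs.

27300 μs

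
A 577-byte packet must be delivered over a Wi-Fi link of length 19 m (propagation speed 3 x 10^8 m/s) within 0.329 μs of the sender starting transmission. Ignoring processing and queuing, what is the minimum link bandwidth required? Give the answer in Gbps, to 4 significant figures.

L = 4616 bits.
Propagation delay = 19 / 300000000 = 0.0633333 μs.
Transmission budget = 0.329 − 0.0633333 = 0.265667 μs.
R ≥ L / t_tx = 4616 bits / 2.65667e-07 s = 17.38 Gbps.

17.38 Gbps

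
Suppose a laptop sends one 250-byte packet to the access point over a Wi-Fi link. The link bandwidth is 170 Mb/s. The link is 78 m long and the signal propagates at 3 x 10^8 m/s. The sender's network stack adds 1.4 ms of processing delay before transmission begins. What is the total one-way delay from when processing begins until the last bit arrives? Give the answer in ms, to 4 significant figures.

L = 250 × 8 = 2000 bits.
Transmission delay = L/R = 2000 / 170000000 = 0.0117647 ms.
Propagation delay = d/s = 78 m / 300000000 m/s = 0.00026 ms.
Plus processing delay 1.4 ms = 1.4 ms.
Total = 1.412 ms.

1.412 ms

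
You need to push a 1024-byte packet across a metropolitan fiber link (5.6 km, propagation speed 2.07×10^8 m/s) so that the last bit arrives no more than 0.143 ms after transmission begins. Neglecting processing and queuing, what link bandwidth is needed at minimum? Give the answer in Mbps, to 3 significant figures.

L = 8192 bits.
Propagation delay = 5600 / 2.07e+08 = 0.0270531 ms.
Transmission budget = 0.143 − 0.0270531 = 0.115947 ms.
R ≥ L / t_tx = 8192 bits / 0.000115947 s = 70.7 Mbps.

70.7 Mbps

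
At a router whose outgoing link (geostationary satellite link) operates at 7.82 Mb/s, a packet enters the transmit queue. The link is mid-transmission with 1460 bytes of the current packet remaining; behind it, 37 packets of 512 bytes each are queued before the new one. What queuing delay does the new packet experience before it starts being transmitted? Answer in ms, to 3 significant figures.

Each queued packet: L/R = 4096/7820000 = 0.523785 ms.
37 queued → 19.3801 ms.
Plus remaining 11680 bits of current packet: 1.49361 ms.
Queuing delay = 20.9 ms.

20.9 ms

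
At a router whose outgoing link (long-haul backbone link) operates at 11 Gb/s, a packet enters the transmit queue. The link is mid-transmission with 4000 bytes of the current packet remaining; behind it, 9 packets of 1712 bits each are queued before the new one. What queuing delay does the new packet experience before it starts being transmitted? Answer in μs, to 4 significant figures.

4.310 μs

Each queued packet: L/R = 1712/11000000000 = 0.155636 μs.
9 queued → 1.40073 μs.
Plus remaining 32000 bits of current packet: 2.90909 μs.
Queuing delay = 4.310 μs.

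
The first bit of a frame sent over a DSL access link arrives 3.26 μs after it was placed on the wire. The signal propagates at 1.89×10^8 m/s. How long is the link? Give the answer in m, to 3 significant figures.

616 m

d = s × t_prop = 189000000 × 3.26e-06 = 616 m.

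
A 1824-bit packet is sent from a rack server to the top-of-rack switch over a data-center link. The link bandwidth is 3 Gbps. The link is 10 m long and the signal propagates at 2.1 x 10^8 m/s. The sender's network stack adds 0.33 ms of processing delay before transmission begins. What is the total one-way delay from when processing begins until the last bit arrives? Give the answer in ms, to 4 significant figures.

Transmission delay = L/R = 1824 / 3000000000 = 0.000608 ms.
Propagation delay = d/s = 10 m / 210000000 m/s = 4.7619e-05 ms.
Plus processing delay 0.33 ms = 0.33 ms.
Total = 0.3307 ms.

0.3307 ms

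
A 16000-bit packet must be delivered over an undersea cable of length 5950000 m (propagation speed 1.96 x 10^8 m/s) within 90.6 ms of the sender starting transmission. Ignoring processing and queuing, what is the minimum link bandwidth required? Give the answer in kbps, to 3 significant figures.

Propagation delay = 5950000 / 196000000 = 30.3571 ms.
Transmission budget = 90.6 − 30.3571 = 60.2429 ms.
R ≥ L / t_tx = 16000 bits / 0.0602429 s = 266 kbps.

266 kbps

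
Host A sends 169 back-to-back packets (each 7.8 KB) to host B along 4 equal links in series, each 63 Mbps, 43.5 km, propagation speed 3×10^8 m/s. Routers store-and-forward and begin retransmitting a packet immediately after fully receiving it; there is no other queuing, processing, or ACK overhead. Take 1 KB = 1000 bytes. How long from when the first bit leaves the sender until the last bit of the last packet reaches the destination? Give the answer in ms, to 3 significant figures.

171 ms

Per-hop transmission t_tx = L/R = 62400/63000000 = 0.990476 ms.
Per-hop propagation t_prop = 43500/300000000 = 0.145 ms.
Pipeline fill: first packet needs 4·t_tx to clear all hops; remaining 168 packets each add one t_tx.
Total = (4+169-1)·t_tx + 4·t_prop = 172·0.990476 + 4·0.145 = 171 ms.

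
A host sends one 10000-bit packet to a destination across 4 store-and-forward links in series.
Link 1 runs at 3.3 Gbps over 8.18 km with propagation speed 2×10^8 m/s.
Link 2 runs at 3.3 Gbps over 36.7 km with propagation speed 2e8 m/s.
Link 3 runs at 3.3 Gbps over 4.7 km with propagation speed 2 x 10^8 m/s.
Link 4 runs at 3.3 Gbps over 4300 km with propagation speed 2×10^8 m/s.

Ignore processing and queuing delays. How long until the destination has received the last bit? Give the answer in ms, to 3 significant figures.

Transmission delay per hop = L/R = 10000/3300000000 = 0.0030303 ms; 4 hops → 0.0121212 ms.
Propagation delays (d/s per hop): 0.0409, 0.1835, 0.0235, 21.5 ms; sum = 21.7479 ms.
End-to-end = 21.8 ms.

21.8 ms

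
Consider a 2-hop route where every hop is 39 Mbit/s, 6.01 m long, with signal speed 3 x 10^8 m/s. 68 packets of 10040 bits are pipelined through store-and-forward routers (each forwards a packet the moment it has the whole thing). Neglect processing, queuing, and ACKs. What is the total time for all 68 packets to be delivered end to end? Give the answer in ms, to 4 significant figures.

17.76 ms

Per-hop transmission t_tx = L/R = 10040/39000000 = 0.257436 ms.
Per-hop propagation t_prop = 6.01/300000000 = 2.00333e-05 ms.
Pipeline fill: first packet needs 2·t_tx to clear all hops; remaining 67 packets each add one t_tx.
Total = (2+68-1)·t_tx + 2·t_prop = 69·0.257436 + 2·2.00333e-05 = 17.76 ms.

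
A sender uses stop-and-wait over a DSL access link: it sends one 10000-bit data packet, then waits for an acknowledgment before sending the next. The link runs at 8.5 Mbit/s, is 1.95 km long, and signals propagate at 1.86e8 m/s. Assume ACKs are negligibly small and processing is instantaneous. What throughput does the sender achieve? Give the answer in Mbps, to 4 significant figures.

t_tx = L/R = 10000/8500000 = 0.00117647 s.
t_prop = 1950/186000000 = 1.04839e-05 s; RTT = 2.09677e-05 s.
Cycle = t_tx + RTT = 0.00119744 s.
Throughput = L / cycle = 10000 / 0.00119744 = 8.351 Mbps.

8.351 Mbps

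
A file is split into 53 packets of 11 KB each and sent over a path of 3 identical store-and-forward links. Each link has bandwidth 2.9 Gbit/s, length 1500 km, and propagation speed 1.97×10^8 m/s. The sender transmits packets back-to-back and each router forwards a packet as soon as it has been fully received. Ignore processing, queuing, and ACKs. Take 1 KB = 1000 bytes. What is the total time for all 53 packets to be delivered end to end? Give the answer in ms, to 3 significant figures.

Per-hop transmission t_tx = L/R = 88000/2900000000 = 0.0303448 ms.
Per-hop propagation t_prop = 1500000/197000000 = 7.61421 ms.
Pipeline fill: first packet needs 3·t_tx to clear all hops; remaining 52 packets each add one t_tx.
Total = (3+53-1)·t_tx + 3·t_prop = 55·0.0303448 + 3·7.61421 = 24.5 ms.

24.5 ms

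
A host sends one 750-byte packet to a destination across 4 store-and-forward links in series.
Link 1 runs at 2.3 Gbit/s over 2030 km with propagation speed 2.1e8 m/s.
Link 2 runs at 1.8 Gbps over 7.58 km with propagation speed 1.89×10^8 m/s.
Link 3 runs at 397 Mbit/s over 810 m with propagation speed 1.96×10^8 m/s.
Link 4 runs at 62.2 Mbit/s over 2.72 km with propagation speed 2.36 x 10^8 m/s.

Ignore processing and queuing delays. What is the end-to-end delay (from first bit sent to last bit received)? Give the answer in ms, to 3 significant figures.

9.84 ms

L = 750 × 8 = 6000 bits.
Transmission delays (L/R per hop): 0.0026087, 0.00333333, 0.0151134, 0.096463 ms; sum = 0.117518 ms.
Propagation delays (d/s per hop): 9.66667, 0.0401058, 0.00413265, 0.0115254 ms; sum = 9.72243 ms.
End-to-end = 9.84 ms.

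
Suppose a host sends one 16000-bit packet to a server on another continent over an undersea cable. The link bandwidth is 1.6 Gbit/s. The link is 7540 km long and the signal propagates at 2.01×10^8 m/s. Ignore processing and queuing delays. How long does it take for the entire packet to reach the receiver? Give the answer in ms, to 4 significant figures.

Transmission delay = L/R = 16000 / 1600000000 = 0.01 ms.
Propagation delay = d/s = 7540000 m / 2.01e+08 m/s = 37.5124 ms.
Total = 37.52 ms.

37.52 ms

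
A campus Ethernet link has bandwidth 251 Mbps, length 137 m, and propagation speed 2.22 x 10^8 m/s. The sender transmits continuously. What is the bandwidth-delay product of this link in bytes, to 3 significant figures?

Propagation delay = 137 / 2.22e+08 = 6.17117e-07 s.
BDP = R × t_prop = 251000000 × 6.17117e-07 = 154.896 bits.
In bytes: 154.896/8 = 19.4 bytes.

19.4 bytes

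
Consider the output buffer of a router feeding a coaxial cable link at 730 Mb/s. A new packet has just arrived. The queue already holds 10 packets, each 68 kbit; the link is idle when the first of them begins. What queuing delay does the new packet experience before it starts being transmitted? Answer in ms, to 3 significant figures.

Each queued packet: L/R = 68000/730000000 = 0.0931507 ms.
10 queued → 0.931507 ms.
Queuing delay = 0.932 ms.

0.932 ms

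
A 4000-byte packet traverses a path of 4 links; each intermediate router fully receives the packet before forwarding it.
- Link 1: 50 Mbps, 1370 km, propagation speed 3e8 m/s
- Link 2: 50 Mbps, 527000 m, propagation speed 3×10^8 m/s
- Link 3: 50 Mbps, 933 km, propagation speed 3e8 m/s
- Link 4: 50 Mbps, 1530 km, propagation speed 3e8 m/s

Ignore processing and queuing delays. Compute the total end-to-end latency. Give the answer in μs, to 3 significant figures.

L = 4000 × 8 = 32000 bits.
Transmission delay per hop = L/R = 32000/50000000 = 640 μs; 4 hops → 2560 μs.
Propagation delays (d/s per hop): 4566.67, 1756.67, 3110, 5100 μs; sum = 14533.3 μs.
End-to-end = 17100 μs.

17100 μs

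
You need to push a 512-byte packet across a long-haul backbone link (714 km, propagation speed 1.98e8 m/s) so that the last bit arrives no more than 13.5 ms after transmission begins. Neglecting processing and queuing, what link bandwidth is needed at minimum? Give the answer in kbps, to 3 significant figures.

414 kbps

L = 4096 bits.
Propagation delay = 714000 / 198000000 = 3.60606 ms.
Transmission budget = 13.5 − 3.60606 = 9.89394 ms.
R ≥ L / t_tx = 4096 bits / 0.00989394 s = 414 kbps.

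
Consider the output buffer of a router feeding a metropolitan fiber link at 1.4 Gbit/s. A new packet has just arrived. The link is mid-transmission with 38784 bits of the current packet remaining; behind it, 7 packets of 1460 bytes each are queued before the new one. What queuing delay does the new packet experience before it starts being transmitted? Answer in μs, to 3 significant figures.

86.1 μs

Each queued packet: L/R = 11680/1400000000 = 8.34286 μs.
7 queued → 58.4 μs.
Plus remaining 38784 bits of current packet: 27.7029 μs.
Queuing delay = 86.1 μs.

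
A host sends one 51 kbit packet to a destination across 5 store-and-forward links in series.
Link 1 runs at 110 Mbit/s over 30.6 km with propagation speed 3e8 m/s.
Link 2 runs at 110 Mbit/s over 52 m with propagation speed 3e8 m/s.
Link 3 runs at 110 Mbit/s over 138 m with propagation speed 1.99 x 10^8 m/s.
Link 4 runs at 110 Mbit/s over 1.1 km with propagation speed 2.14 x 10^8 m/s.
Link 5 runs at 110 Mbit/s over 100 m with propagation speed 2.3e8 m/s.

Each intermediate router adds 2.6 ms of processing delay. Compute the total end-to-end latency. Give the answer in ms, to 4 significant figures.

12.83 ms

L = 51000 bits.
Transmission delay per hop = L/R = 51000/110000000 = 0.463636 ms; 5 hops → 2.31818 ms.
Propagation delays (d/s per hop): 0.102, 0.000173333, 0.000693467, 0.00514019, 0.000434783 ms; sum = 0.108442 ms.
Processing at 4 router(s): 4 × 2.6 ms = 10.4 ms.
End-to-end = 12.83 ms.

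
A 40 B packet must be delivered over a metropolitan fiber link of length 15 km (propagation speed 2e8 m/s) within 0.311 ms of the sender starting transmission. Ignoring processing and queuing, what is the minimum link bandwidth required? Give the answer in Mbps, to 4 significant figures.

L = 320 bits.
Propagation delay = 15000 / 200000000 = 0.075 ms.
Transmission budget = 0.311 − 0.075 = 0.236 ms.
R ≥ L / t_tx = 320 bits / 0.000236 s = 1.356 Mbps.

1.356 Mbps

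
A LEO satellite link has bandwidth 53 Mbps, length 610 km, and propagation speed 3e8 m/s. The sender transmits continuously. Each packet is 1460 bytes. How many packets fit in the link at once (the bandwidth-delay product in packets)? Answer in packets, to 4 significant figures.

9.227 packets

Propagation delay = 610000 / 300000000 = 0.00203333 s.
BDP = R × t_prop = 53000000 × 0.00203333 = 107767 bits.
In packets of 11680 bits: 9.227 packets.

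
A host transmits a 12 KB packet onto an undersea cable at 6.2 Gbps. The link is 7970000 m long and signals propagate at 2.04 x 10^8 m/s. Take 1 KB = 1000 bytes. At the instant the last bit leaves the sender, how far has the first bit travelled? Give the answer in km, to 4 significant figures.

3.159 km

t_tx = L/R = 96000/6200000000 = 1.54839e-05 s.
Distance = s × t_tx = 204000000 × 1.54839e-05 = 3.159 km.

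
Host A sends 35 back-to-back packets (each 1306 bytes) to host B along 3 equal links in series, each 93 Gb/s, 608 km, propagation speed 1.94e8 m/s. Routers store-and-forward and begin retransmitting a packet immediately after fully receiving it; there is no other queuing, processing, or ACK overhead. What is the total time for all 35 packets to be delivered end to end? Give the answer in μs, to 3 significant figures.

9410 μs

Per-hop transmission t_tx = L/R = 10448/93000000000 = 0.112344 μs.
Per-hop propagation t_prop = 608000/194000000 = 3134.02 μs.
Pipeline fill: first packet needs 3·t_tx to clear all hops; remaining 34 packets each add one t_tx.
Total = (3+35-1)·t_tx + 3·t_prop = 37·0.112344 + 3·3134.02 = 9410 μs.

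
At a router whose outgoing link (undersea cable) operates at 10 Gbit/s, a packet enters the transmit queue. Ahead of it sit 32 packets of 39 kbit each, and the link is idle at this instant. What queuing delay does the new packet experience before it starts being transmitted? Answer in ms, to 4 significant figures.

0.1248 ms

Each queued packet: L/R = 39000/10000000000 = 0.0039 ms.
32 queued → 0.1248 ms.
Queuing delay = 0.1248 ms.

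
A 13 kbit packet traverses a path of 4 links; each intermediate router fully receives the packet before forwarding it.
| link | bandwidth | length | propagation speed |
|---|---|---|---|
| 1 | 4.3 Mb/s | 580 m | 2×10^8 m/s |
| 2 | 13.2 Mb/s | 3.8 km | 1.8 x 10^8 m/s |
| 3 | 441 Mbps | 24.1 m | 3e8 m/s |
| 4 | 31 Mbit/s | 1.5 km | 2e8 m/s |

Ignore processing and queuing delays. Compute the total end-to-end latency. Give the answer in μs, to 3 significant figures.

4490 μs

L = 13000 bits.
Transmission delays (L/R per hop): 3023.26, 984.848, 29.4785, 419.355 μs; sum = 4456.94 μs.
Propagation delays (d/s per hop): 2.9, 21.1111, 0.0803333, 7.5 μs; sum = 31.5914 μs.
End-to-end = 4490 μs.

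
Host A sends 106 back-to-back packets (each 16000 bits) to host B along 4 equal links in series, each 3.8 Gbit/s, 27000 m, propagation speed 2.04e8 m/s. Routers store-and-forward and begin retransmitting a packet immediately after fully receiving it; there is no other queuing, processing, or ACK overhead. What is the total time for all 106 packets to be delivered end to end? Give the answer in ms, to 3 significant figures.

0.988 ms

Per-hop transmission t_tx = L/R = 16000/3800000000 = 0.00421053 ms.
Per-hop propagation t_prop = 27000/204000000 = 0.132353 ms.
Pipeline fill: first packet needs 4·t_tx to clear all hops; remaining 105 packets each add one t_tx.
Total = (4+106-1)·t_tx + 4·t_prop = 109·0.00421053 + 4·0.132353 = 0.988 ms.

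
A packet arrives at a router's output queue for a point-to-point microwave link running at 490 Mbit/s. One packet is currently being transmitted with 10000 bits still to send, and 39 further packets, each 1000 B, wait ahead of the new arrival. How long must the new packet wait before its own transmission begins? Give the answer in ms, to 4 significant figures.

0.6571 ms

Each queued packet: L/R = 8000/490000000 = 0.0163265 ms.
39 queued → 0.636735 ms.
Plus remaining 10000 bits of current packet: 0.0204082 ms.
Queuing delay = 0.6571 ms.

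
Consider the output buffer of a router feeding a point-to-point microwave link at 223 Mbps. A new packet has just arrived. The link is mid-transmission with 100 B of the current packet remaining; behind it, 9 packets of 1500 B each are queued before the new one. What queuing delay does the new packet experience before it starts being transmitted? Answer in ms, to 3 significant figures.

0.488 ms

Each queued packet: L/R = 12000/223000000 = 0.0538117 ms.
9 queued → 0.484305 ms.
Plus remaining 800 bits of current packet: 0.00358744 ms.
Queuing delay = 0.488 ms.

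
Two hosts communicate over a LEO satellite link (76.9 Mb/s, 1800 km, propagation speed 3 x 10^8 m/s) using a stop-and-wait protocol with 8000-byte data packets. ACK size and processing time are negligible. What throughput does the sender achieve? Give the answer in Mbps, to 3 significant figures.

t_tx = L/R = 64000/76900000 = 0.00083225 s.
t_prop = 1800000/300000000 = 0.006 s; RTT = 0.012 s.
Cycle = t_tx + RTT = 0.0128322 s.
Throughput = L / cycle = 64000 / 0.0128322 = 4.99 Mbps.

4.99 Mbps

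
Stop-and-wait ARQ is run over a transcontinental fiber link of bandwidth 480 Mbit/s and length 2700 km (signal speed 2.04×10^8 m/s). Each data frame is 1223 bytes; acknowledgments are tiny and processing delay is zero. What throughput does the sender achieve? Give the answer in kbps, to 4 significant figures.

t_tx = L/R = 9784/480000000 = 2.03833e-05 s.
t_prop = 2700000/204000000 = 0.0132353 s; RTT = 0.0264706 s.
Cycle = t_tx + RTT = 0.026491 s.
Throughput = L / cycle = 9784 / 0.026491 = 369.3 kbps.

369.3 kbps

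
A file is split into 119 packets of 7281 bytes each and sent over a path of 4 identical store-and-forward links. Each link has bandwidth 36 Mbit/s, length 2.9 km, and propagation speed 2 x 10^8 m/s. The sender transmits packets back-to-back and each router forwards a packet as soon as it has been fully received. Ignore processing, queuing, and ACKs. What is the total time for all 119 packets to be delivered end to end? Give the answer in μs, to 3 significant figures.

Per-hop transmission t_tx = L/R = 58248/36000000 = 1618 μs.
Per-hop propagation t_prop = 2900/200000000 = 14.5 μs.
Pipeline fill: first packet needs 4·t_tx to clear all hops; remaining 118 packets each add one t_tx.
Total = (4+119-1)·t_tx + 4·t_prop = 122·1618 + 4·14.5 = 197000 μs.

197000 μs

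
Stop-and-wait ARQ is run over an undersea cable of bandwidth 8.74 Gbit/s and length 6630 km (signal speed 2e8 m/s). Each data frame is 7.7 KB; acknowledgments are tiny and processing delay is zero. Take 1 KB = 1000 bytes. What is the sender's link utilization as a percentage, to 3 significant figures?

t_tx = L/R = 61600/8740000000 = 7.04805e-06 s.
t_prop = 6630000/200000000 = 0.03315 s; RTT = 0.0663 s.
Cycle = t_tx + RTT = 0.066307 s.
Utilization = t_tx / cycle = 7.04805e-06/0.066307 = 0.0106 %.

0.0106 %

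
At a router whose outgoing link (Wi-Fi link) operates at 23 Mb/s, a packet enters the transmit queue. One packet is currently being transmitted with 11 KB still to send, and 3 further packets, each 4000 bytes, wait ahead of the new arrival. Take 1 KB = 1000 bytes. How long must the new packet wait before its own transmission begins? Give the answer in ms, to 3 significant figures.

8.00 ms

Each queued packet: L/R = 32000/23000000 = 1.3913 ms.
3 queued → 4.17391 ms.
Plus remaining 88000 bits of current packet: 3.82609 ms.
Queuing delay = 8.00 ms.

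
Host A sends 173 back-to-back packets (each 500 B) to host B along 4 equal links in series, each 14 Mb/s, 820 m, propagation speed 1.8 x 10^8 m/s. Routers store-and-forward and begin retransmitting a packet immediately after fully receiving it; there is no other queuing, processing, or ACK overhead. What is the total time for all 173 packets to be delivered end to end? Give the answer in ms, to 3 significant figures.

Per-hop transmission t_tx = L/R = 4000/14000000 = 0.285714 ms.
Per-hop propagation t_prop = 820/180000000 = 0.00455556 ms.
Pipeline fill: first packet needs 4·t_tx to clear all hops; remaining 172 packets each add one t_tx.
Total = (4+173-1)·t_tx + 4·t_prop = 176·0.285714 + 4·0.00455556 = 50.3 ms.

50.3 ms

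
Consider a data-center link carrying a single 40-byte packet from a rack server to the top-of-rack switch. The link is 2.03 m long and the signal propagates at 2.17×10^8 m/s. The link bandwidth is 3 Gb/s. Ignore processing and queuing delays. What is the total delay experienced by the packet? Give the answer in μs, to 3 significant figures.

0.116 μs

L = 40 × 8 = 320 bits.
Transmission delay = L/R = 320 / 3000000000 = 0.106667 μs.
Propagation delay = d/s = 2.03 m / 217000000 m/s = 0.00935484 μs.
Total = 0.116 μs.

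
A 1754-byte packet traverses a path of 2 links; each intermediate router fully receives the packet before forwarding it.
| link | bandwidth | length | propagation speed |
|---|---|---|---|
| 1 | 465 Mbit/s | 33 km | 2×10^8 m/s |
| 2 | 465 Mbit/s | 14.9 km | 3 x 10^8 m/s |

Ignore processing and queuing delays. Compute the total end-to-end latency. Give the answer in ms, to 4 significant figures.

L = 1754 × 8 = 14032 bits.
Transmission delay per hop = L/R = 14032/465000000 = 0.0301763 ms; 2 hops → 0.0603527 ms.
Propagation delays (d/s per hop): 0.165, 0.0496667 ms; sum = 0.214667 ms.
End-to-end = 0.2750 ms.

0.2750 ms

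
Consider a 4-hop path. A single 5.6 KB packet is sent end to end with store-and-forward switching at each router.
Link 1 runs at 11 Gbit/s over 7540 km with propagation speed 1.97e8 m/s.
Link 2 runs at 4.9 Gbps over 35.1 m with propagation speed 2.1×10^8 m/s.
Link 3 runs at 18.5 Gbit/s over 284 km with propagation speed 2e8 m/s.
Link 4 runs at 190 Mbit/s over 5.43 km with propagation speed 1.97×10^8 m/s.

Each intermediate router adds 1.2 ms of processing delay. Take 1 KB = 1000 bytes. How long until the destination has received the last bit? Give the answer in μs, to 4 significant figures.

43570 μs

L = 44800 bits.
Transmission delays (L/R per hop): 4.07273, 9.14286, 2.42162, 235.789 μs; sum = 251.427 μs.
Propagation delays (d/s per hop): 38274.1, 0.167143, 1420, 27.5635 μs; sum = 39721.8 μs.
Processing at 3 router(s): 3 × 1.2 ms = 3600 μs.
End-to-end = 43570 μs.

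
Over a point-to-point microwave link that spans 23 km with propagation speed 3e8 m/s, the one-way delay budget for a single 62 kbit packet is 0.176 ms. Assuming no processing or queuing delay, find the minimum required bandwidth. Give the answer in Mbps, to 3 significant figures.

Propagation delay = 23000 / 300000000 = 0.0766667 ms.
Transmission budget = 0.176 − 0.0766667 = 0.0993333 ms.
R ≥ L / t_tx = 62000 bits / 9.93333e-05 s = 624 Mbps.

624 Mbps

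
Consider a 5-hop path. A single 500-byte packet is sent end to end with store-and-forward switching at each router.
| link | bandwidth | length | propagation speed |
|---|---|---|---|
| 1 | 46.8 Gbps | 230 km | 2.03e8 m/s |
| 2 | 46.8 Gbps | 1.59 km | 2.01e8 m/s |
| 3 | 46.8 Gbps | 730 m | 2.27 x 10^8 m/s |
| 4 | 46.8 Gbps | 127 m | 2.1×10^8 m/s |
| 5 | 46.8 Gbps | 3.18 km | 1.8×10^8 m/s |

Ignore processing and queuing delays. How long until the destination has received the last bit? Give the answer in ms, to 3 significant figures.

1.16 ms

L = 500 × 8 = 4000 bits.
Transmission delay per hop = L/R = 4000/46800000000 = 8.54701e-05 ms; 5 hops → 0.00042735 ms.
Propagation delays (d/s per hop): 1.133, 0.00791045, 0.00321586, 0.000604762, 0.0176667 ms; sum = 1.1624 ms.
End-to-end = 1.16 ms.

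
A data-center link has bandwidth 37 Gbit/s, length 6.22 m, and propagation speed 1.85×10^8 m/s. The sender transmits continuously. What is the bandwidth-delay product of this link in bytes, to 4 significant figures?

155.5 bytes

Propagation delay = 6.22 / 185000000 = 3.36216e-08 s.
BDP = R × t_prop = 37000000000 × 3.36216e-08 = 1244 bits.
In bytes: 1244/8 = 155.5 bytes.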